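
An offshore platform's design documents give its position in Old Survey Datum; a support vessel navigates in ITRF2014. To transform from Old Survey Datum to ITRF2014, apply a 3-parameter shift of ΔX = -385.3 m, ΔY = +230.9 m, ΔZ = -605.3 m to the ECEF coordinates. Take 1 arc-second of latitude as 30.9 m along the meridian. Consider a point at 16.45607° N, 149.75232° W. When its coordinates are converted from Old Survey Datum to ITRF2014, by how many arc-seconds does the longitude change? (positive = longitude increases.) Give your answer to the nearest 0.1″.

Δλ = -13.3″

sin φ = 0.283280, cos φ = 0.959037, sin λ = -0.503739, cos λ = -0.863856.
East component: ΔE = −sin λ·ΔX + cos λ·ΔY = −(-0.503739)(-385.3) + (-0.863856)(230.9) = -393.55 m.
1° of latitude spans 3600 × 30.90 = 111240 m; at latitude φ, 1° of longitude spans that × cos φ = 106683.3 m, so Δλ = -393.55 / 106683.3 × 3600 = -13.280″.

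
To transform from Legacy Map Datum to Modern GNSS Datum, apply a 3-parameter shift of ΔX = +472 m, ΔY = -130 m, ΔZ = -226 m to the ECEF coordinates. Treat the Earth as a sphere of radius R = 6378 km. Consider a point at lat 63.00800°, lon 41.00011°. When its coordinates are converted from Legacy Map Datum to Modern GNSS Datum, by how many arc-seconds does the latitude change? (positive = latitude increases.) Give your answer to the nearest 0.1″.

sin φ = 0.891070, cos φ = 0.453866, sin λ = 0.656060, cos λ = 0.754708.
North component: ΔN = −sin φ cos λ·ΔX − sin φ sin λ·ΔY + cos φ·ΔZ = −(0.891070)(0.754708)(472) − (0.891070)(0.656060)(-130) + (0.453866)(-226) = -344.00 m.
1° of latitude spans πR/180 = 111317 m, so Δφ = -344.00 / 111317 × 3600 = -11.125″.

Δφ = -11.1″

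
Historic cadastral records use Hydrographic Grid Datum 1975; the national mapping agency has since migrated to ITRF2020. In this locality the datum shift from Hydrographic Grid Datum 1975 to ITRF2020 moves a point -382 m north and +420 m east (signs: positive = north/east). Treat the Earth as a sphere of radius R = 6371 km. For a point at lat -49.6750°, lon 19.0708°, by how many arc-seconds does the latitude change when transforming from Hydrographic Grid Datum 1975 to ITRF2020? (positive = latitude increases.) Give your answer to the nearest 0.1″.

Δφ = -12.4″

On a sphere of radius R, 1 rad of latitude = R, so Δφ = ΔN / R = -382.0 / 6371000 = -5.9959e-05 rad = -12.367″.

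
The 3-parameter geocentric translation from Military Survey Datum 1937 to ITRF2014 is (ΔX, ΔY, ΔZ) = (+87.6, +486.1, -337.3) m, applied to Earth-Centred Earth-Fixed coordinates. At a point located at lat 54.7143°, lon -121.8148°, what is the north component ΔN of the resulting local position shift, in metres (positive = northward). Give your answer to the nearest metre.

At φ = 54.7143°, λ = -121.8148°: sin φ = 0.816282, cos φ = 0.577654, sin λ = -0.849757, cos λ = -0.527175.
ΔN = −sin φ cos λ·ΔX − sin φ sin λ·ΔY + cos φ·ΔZ = −(0.816282)(-0.527175)(87.6) − (0.816282)(-0.849757)(486.1) + (0.577654)(-337.3) = 180.03 m.

ΔN = 180 m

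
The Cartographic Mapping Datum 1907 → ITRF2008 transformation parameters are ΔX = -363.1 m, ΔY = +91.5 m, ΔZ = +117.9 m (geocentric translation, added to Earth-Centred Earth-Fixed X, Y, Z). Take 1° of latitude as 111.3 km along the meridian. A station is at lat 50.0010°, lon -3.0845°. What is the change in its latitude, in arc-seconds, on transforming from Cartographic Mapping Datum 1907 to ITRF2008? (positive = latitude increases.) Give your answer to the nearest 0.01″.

Δφ = 11.56″

sin φ = 0.766056, cos φ = 0.642774, sin λ = -0.053809, cos λ = 0.998551.
North component: ΔN = −sin φ cos λ·ΔX − sin φ sin λ·ΔY + cos φ·ΔZ = −(0.766056)(0.998551)(-363.1) − (0.766056)(-0.053809)(91.5) + (0.642774)(117.9) = 357.31 m.
1° of latitude spans 111300 m, so Δφ = 357.31 / 111300 × 3600 = 11.557″.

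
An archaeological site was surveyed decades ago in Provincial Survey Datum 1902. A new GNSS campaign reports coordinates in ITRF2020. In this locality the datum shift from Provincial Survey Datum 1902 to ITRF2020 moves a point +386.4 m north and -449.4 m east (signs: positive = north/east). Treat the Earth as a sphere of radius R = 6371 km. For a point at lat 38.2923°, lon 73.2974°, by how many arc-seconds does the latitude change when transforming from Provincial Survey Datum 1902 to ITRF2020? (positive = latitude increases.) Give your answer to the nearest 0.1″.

On a sphere of radius R, 1 rad of latitude = R, so Δφ = ΔN / R = 386.4 / 6371000 = 6.0650e-05 rad = 12.510″.

Δφ = 12.5″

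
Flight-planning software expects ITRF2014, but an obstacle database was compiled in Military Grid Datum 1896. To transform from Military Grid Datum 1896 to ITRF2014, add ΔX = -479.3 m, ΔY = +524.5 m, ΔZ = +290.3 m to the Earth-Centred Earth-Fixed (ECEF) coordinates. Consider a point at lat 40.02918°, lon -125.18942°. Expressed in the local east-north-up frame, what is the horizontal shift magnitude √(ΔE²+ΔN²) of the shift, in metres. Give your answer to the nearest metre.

764 m

The local east axis at (φ, λ) is (−sin λ, cos λ, 0), so ΔE = −sin(-125.18942°)·(-479.3) + cos(-125.18942°)·524.5 = -693.97 m.
The local north axis is (−sin φ cos λ, −sin φ sin λ, cos φ), giving ΔN = -177.653 + 275.697 + 222.288 = 320.33 m.
Horizontal magnitude = √(ΔE² + ΔN²) = √((-693.97)² + 320.33²) = 764.33 m.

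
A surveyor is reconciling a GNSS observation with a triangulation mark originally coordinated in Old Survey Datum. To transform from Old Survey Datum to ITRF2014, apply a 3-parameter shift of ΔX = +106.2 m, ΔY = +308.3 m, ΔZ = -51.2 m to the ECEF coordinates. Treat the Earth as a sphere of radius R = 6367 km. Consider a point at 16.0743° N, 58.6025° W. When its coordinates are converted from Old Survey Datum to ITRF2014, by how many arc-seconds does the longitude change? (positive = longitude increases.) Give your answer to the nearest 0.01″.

sin φ = 0.276884, cos φ = 0.960903, sin λ = -0.853574, cos λ = 0.520972.
East component: ΔE = −sin λ·ΔX + cos λ·ΔY = −(-0.853574)(106.2) + (0.520972)(308.3) = 251.27 m.
1° of latitude spans πR/180 = 111125 m; at latitude φ, 1° of longitude spans that × cos φ = 106780.5 m, so Δλ = 251.27 / 106780.5 × 3600 = 8.471″.

Δλ = 8.47″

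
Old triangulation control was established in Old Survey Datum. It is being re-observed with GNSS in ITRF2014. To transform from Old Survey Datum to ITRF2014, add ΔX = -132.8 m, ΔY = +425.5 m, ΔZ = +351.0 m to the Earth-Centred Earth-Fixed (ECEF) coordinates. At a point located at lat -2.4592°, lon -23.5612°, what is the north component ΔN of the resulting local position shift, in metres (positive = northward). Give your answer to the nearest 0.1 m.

ΔN = 338.2 m

At φ = -2.4592°, λ = -23.5612°: sin φ = -0.042908, cos φ = 0.999079, sin λ = -0.399728, cos λ = 0.916634.
ΔN = −sin φ cos λ·ΔX − sin φ sin λ·ΔY + cos φ·ΔZ = −(-0.042908)(0.916634)(-132.8) − (-0.042908)(-0.399728)(425.5) + (0.999079)(351.0) = 338.16 m.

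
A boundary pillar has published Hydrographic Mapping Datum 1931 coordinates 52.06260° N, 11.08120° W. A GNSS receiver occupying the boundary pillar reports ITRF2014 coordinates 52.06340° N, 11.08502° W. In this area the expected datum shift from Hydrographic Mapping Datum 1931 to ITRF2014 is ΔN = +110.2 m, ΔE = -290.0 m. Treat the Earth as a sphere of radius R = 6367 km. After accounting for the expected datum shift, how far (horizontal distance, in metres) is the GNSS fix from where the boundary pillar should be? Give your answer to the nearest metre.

Observed coordinate differences: Δφ = +0.00080°, Δλ = -0.00382°.
Converting to metres (1° lat = 111125 m, cos φ = 0.614800): observed ΔN = 88.9 m, observed ΔE = -261.0 m.
Subtracting the expected shift leaves a residual of 88.9 − (110.2) = -21.3 m north and -261.0 − (-290.0) = 29.0 m east.
Residual distance = √((-21.3)² + 29.0²) = 36.0 m.

36 m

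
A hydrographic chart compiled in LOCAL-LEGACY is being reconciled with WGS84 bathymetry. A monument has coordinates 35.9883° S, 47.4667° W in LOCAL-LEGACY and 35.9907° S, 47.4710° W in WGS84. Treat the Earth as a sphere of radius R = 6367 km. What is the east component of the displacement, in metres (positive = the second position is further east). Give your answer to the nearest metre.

ΔE = -387 m

Δφ = -35.9907° − -35.9883° = -0.0024°; Δλ = -47.4710° − -47.4667° = -0.0043°.
1° along a meridian = πR/180 = 111125 m.
ΔN = Δφ × 111125 = -266.7 m; ΔE = Δλ × 111125 × cos(-35.9883°) = -0.0043 × 111125 × 0.809137 = -386.6 m.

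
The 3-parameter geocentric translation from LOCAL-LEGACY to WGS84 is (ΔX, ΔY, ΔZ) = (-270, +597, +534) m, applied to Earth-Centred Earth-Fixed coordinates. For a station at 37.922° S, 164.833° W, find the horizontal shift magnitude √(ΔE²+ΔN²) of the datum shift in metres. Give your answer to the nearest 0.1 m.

The local east axis at (φ, λ) is (−sin λ, cos λ, 0), so ΔE = −sin(-164.833°)·(-270) + cos(-164.833°)·597 = -646.85 m.
The local north axis is (−sin φ cos λ, −sin φ sin λ, cos φ), giving ΔN = 160.159 − 95.996 + 421.245 = 485.41 m.
Horizontal magnitude = √(ΔE² + ΔN²) = √((-646.85)² + 485.41²) = 808.72 m.

808.7 m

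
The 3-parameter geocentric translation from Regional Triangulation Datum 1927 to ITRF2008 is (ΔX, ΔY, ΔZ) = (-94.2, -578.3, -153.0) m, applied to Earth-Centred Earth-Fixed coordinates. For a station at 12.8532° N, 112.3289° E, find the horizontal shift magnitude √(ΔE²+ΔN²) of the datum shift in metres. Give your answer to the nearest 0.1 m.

At φ = 12.8532°, λ = 112.3289°: sin φ = 0.222454, cos φ = 0.974943, sin λ = 0.925018, cos λ = -0.379923.
ΔE = −sin λ·ΔX + cos λ·ΔY = −(0.925018)·(-94.2) + (-0.379923)·(-578.3) = 306.85 m.
ΔN = −sin φ cos λ·ΔX − sin φ sin λ·ΔY + cos φ·ΔZ = −(0.222454)(-0.379923)(-94.2) − (0.222454)(0.925018)(-578.3) + (0.974943)(-153.0) = -38.13 m.
Horizontal magnitude = √(ΔE² + ΔN²) = √(306.85² + (-38.13)²) = 309.21 m.

309.2 m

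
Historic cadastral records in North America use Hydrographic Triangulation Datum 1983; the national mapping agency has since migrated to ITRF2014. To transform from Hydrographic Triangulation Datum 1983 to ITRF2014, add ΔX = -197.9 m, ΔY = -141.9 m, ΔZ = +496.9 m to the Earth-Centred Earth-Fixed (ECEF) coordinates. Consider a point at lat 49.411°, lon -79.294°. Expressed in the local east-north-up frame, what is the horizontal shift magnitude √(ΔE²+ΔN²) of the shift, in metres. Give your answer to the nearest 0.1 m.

330.1 m

The local east axis at (φ, λ) is (−sin λ, cos λ, 0), so ΔE = −sin(-79.294°)·(-197.9) + cos(-79.294°)·(-141.9) = -220.82 m.
The local north axis is (−sin φ cos λ, −sin φ sin λ, cos φ), giving ΔN = 27.918 − 105.883 + 323.297 = 245.33 m.
Horizontal magnitude = √(ΔE² + ΔN²) = √((-220.82)² + 245.33²) = 330.07 m.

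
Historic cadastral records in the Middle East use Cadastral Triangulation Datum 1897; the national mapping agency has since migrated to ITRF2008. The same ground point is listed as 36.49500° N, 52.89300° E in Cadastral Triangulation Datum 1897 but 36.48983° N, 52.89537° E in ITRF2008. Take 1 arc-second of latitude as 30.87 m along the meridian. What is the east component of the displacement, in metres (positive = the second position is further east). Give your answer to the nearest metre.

Δφ = 36.48983° − 36.49500° = -0.00517°; Δλ = 52.89537° − 52.89300° = +0.00237°.
1° of latitude = 3600 × 30.87 = 111132 m.
ΔN = Δφ × 111132 = -574.6 m; ΔE = Δλ × 111132 × cos(36.49500°) = +0.00237 × 111132 × 0.803909 = 211.7 m.

ΔE = 212 m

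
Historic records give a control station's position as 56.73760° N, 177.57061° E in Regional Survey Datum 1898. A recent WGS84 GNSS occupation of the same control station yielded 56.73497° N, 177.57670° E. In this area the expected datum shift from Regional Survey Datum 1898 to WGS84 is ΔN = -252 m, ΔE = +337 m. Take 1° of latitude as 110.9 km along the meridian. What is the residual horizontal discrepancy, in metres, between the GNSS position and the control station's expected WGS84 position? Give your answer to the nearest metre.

Observed coordinate differences: Δφ = -0.00263°, Δλ = +0.00609°.
Converting to metres (1° lat = 110900 m, cos φ = 0.548474): observed ΔN = -291.7 m, observed ΔE = 370.4 m.
Subtracting the expected shift leaves a residual of -291.7 − (-252) = -39.7 m north and 370.4 − (337) = 33.4 m east.
Residual distance = √((-39.7)² + 33.4²) = 51.9 m.

52 m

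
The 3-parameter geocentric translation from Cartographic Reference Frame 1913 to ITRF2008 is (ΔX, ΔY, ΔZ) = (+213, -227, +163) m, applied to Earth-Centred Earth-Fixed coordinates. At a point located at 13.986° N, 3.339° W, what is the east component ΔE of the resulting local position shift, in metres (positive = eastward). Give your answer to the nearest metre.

ΔE = -214 m

At φ = 13.986°, λ = -3.339°: sin φ = 0.241685, cos φ = 0.970355, sin λ = -0.058244, cos λ = 0.998302.
ΔE = −sin λ·ΔX + cos λ·ΔY = −(-0.058244)·(213) + (0.998302)·(-227) = -214.21 m.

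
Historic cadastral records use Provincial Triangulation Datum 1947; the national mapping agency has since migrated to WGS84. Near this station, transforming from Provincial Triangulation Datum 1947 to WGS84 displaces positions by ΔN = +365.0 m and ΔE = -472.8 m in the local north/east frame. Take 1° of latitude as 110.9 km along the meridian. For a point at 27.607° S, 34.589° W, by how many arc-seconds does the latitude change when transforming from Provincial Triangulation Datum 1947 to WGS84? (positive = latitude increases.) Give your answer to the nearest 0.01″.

Δφ = 11.85″

1° of latitude = 110.9 km, so Δφ = 365.0 / 110900 = 0.0032913° = 11.849″.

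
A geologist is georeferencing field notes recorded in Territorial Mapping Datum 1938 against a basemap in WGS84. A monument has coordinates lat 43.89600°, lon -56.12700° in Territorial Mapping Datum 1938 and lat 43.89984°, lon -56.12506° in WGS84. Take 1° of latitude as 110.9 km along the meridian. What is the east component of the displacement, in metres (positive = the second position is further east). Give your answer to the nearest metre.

Δφ = 43.89984° − 43.89600° = +0.00384°; Δλ = -56.12506° − -56.12700° = +0.00194°.
ΔN = Δφ × 110900 = 425.9 m; ΔE = Δλ × 110900 × cos(43.89600°) = +0.00194 × 110900 × 0.720600 = 155.0 m.

ΔE = 155 m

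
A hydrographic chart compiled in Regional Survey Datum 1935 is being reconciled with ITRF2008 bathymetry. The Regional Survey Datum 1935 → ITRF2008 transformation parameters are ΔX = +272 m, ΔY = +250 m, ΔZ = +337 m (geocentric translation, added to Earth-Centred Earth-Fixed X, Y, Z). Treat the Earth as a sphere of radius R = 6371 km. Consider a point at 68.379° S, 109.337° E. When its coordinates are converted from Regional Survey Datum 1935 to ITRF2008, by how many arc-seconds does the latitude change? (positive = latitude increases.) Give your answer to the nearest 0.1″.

Δφ = 8.4″

sin φ = -0.929641, cos φ = 0.368465, sin λ = 0.943587, cos λ = -0.331124.
North component: ΔN = −sin φ cos λ·ΔX − sin φ sin λ·ΔY + cos φ·ΔZ = −(-0.929641)(-0.331124)(272) − (-0.929641)(0.943587)(250) + (0.368465)(337) = 259.74 m.
1° of latitude spans πR/180 = 111195 m, so Δφ = 259.74 / 111195 × 3600 = 8.409″.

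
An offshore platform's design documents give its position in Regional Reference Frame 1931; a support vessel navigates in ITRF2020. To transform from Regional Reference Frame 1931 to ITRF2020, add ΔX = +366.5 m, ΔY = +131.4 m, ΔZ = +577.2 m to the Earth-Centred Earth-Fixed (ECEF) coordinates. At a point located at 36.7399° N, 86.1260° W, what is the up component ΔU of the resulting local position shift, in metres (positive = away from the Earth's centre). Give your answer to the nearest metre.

ΔU = 260 m

At φ = 36.7399°, λ = -86.1260°: sin φ = 0.598183, cos φ = 0.801359, sin λ = -0.997715, cos λ = 0.067563.
ΔU = cos φ cos λ·ΔX + cos φ sin λ·ΔY + sin φ·ΔZ = (0.801359)(0.067563)(366.5) + (0.801359)(-0.997715)(131.4) + (0.598183)(577.2) = 260.06 m.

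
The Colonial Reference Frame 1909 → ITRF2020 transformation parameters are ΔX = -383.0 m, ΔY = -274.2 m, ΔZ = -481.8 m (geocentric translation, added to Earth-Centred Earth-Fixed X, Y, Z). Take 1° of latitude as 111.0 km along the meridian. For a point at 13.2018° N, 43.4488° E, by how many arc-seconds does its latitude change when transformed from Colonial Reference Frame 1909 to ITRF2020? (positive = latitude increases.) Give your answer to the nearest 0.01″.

Δφ = -11.76″

sin φ = 0.228381, cos φ = 0.973572, sin λ = 0.687706, cos λ = 0.725989.
North component: ΔN = −sin φ cos λ·ΔX − sin φ sin λ·ΔY + cos φ·ΔZ = −(0.228381)(0.725989)(-383.0) − (0.228381)(0.687706)(-274.2) + (0.973572)(-481.8) = -362.50 m.
1° of latitude spans 111000 m, so Δφ = -362.50 / 111000 × 3600 = -11.757″.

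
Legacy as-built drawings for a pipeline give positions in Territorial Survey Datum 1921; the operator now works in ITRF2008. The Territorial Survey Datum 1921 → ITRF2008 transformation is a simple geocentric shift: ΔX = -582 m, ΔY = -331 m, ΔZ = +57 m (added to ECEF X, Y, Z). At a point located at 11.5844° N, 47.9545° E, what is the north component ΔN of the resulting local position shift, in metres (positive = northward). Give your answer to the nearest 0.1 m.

The local north axis is (−sin φ cos λ, −sin φ sin λ, cos φ), giving ΔN = 78.272 + 49.360 + 55.839 = 183.47 m.

ΔN = 183.5 m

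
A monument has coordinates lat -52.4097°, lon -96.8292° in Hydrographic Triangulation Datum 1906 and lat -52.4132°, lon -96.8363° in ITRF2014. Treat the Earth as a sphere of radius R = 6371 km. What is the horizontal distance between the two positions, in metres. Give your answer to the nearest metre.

619 m

Δφ = -52.4132° − -52.4097° = -0.0035°; Δλ = -96.8363° − -96.8292° = -0.0071°.
1° along a meridian = πR/180 = 111195 m.
ΔN = Δφ × 111195 = -389.2 m; ΔE = Δλ × 111195 × cos(-52.4097°) = -0.0071 × 111195 × 0.610011 = -481.6 m.
Distance = √(ΔE² + ΔN²) = √((-481.6)² + (-389.2)²) = 619.2 m.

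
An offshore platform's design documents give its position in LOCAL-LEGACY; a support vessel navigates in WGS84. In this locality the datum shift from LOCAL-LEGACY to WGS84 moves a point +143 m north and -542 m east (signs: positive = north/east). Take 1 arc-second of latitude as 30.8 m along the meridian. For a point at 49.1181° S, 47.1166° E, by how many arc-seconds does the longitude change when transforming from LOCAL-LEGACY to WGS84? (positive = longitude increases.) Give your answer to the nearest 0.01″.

Δλ = -26.89″

At latitude -49.1181°, cos φ = 0.654502.
1″ of longitude at this latitude = 30.80 × cos φ = 20.1587 m, so Δλ = -542.0 / 20.1587 = -26.887″.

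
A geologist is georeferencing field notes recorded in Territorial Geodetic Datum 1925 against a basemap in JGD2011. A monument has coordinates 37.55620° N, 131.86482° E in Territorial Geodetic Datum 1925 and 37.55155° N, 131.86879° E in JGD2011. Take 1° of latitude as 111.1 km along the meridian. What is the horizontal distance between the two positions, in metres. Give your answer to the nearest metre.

624 m

Δφ = 37.55155° − 37.55620° = -0.00465°; Δλ = 131.86879° − 131.86482° = +0.00397°.
ΔN = Δφ × 111100 = -516.6 m; ΔE = Δλ × 111100 × cos(37.55620°) = +0.00397 × 111100 × 0.792756 = 349.7 m.
Distance = √(ΔE² + ΔN²) = √(349.7² + (-516.6)²) = 623.8 m.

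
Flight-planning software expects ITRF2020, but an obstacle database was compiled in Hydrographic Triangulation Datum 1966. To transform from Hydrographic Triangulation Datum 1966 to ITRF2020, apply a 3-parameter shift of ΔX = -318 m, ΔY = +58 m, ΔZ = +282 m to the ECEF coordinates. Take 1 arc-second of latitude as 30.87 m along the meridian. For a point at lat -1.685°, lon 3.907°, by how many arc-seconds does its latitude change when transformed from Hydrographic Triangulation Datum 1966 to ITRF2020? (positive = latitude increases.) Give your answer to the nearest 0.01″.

Δφ = 8.83″

sin φ = -0.029405, cos φ = 0.999568, sin λ = 0.068137, cos λ = 0.997676.
North component: ΔN = −sin φ cos λ·ΔX − sin φ sin λ·ΔY + cos φ·ΔZ = −(-0.029405)(0.997676)(-318) − (-0.029405)(0.068137)(58) + (0.999568)(282) = 272.67 m.
1° of latitude spans 3600 × 30.87 = 111132 m, so Δφ = 272.67 / 111132 × 3600 = 8.833″.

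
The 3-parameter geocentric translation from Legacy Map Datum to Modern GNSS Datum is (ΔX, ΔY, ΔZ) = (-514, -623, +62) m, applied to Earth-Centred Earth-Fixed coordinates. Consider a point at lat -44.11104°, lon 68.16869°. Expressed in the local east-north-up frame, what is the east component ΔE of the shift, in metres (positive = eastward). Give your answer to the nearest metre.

ΔE = 245 m

At φ = -44.11104°, λ = 68.16869°: sin φ = -0.696051, cos φ = 0.717992, sin λ = 0.928283, cos λ = 0.371875.
ΔE = −sin λ·ΔX + cos λ·ΔY = −(0.928283)·(-514) + (0.371875)·(-623) = 245.46 m.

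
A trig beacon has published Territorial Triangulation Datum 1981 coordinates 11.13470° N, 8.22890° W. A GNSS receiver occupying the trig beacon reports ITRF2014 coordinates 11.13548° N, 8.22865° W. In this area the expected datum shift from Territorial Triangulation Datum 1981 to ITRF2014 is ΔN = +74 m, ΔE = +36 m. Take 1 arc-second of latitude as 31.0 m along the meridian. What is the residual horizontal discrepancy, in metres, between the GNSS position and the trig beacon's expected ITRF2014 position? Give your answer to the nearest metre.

Observed coordinate differences: Δφ = +0.00078°, Δλ = +0.00025°.
Converting to metres (1° lat = 111600 m, cos φ = 0.981176): observed ΔN = 87.0 m, observed ΔE = 27.4 m.
Subtracting the expected shift leaves a residual of 87.0 − (74) = 13.0 m north and 27.4 − (36) = -8.6 m east.
Residual distance = √(13.0² + (-8.6)²) = 15.6 m.

16 m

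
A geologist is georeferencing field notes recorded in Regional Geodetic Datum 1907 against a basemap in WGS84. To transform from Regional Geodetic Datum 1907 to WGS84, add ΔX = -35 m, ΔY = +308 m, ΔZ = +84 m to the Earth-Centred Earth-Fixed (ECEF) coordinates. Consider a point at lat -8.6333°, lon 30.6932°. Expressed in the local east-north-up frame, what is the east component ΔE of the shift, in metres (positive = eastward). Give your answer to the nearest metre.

ΔE = 283 m

At φ = -8.6333°, λ = 30.6932°: sin φ = -0.150110, cos φ = 0.988669, sin λ = 0.510441, cos λ = 0.859913.
ΔE = −sin λ·ΔX + cos λ·ΔY = −(0.510441)·(-35) + (0.859913)·(308) = 282.72 m.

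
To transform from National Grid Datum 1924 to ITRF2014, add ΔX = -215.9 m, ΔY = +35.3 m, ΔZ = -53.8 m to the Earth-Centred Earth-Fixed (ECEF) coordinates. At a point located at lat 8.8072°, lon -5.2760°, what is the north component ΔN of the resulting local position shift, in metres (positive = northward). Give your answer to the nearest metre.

At φ = 8.8072°, λ = -5.2760°: sin φ = 0.153110, cos φ = 0.988209, sin λ = -0.091953, cos λ = 0.995763.
ΔN = −sin φ cos λ·ΔX − sin φ sin λ·ΔY + cos φ·ΔZ = −(0.153110)(0.995763)(-215.9) − (0.153110)(-0.091953)(35.3) + (0.988209)(-53.8) = -19.75 m.

ΔN = -20 m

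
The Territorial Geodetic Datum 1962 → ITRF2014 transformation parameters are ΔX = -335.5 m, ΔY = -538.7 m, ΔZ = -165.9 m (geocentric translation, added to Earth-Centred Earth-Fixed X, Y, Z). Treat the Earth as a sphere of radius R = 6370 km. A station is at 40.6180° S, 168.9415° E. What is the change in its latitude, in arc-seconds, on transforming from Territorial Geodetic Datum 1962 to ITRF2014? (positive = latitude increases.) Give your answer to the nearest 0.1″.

sin φ = -0.651013, cos φ = 0.759067, sin λ = 0.191811, cos λ = -0.981432.
North component: ΔN = −sin φ cos λ·ΔX − sin φ sin λ·ΔY + cos φ·ΔZ = −(-0.651013)(-0.981432)(-335.5) − (-0.651013)(0.191811)(-538.7) + (0.759067)(-165.9) = 21.16 m.
1° of latitude spans πR/180 = 111177 m, so Δφ = 21.16 / 111177 × 3600 = 0.685″.

Δφ = 0.7″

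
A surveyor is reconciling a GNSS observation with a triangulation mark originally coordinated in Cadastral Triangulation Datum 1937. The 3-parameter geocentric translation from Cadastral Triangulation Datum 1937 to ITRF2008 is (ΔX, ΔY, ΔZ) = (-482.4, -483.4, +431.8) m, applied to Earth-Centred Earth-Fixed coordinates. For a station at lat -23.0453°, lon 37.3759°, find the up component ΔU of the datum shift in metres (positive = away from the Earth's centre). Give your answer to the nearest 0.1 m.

The local up (radial) axis is (cos φ cos λ, cos φ sin λ, sin φ), giving ΔU = -352.756 − 270.026 − 169.032 = -791.81 m.

ΔU = -791.8 m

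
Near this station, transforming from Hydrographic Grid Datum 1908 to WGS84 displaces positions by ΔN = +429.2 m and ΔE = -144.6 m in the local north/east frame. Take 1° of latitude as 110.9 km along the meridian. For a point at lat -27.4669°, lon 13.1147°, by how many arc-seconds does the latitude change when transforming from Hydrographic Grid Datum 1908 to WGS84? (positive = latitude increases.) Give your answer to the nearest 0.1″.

1° of latitude = 110.9 km, so Δφ = 429.2 / 110900 = 0.0038702° = 13.933″.

Δφ = 13.9″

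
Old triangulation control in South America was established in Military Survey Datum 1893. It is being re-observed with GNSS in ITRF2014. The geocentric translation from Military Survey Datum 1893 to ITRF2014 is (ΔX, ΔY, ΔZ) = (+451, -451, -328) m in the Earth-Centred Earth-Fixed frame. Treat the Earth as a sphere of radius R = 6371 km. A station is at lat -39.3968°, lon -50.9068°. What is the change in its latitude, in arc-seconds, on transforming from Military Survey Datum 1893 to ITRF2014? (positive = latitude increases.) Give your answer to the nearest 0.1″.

sin φ = -0.634687, cos φ = 0.772769, sin λ = -0.776121, cos λ = 0.630584.
North component: ΔN = −sin φ cos λ·ΔX − sin φ sin λ·ΔY + cos φ·ΔZ = −(-0.634687)(0.630584)(451) − (-0.634687)(-0.776121)(-451) + (0.772769)(-328) = 149.19 m.
1° of latitude spans πR/180 = 111195 m, so Δφ = 149.19 / 111195 × 3600 = 4.830″.

Δφ = 4.8″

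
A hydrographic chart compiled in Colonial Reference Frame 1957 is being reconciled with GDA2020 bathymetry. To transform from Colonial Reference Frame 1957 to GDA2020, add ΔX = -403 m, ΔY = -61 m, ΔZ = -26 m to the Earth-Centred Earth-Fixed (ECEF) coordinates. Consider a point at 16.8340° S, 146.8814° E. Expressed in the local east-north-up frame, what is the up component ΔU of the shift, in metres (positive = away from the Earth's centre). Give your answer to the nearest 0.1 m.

The local up (radial) axis is (cos φ cos λ, cos φ sin λ, sin φ), giving ΔU = 323.065 − 31.901 + 7.530 = 298.69 m.

ΔU = 298.7 m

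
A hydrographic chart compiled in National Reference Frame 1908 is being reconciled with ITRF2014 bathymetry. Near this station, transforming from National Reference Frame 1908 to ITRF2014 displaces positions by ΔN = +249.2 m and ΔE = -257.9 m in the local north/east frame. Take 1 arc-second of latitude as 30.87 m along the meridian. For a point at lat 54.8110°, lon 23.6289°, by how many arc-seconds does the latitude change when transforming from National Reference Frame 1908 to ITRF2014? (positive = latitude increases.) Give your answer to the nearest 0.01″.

Δφ = 8.07″

1″ of latitude = 30.87 m, so Δφ = 249.2 / 30.87 = 8.073″.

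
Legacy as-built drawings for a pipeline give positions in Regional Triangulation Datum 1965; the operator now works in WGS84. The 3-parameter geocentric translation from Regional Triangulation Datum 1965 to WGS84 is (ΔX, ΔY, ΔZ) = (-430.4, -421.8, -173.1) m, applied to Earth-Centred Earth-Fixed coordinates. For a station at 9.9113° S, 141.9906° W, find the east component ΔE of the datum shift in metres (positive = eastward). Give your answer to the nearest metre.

ΔE = 67 m

The local east axis at (φ, λ) is (−sin λ, cos λ, 0), so ΔE = −sin(-141.9906°)·(-430.4) + cos(-141.9906°)·(-421.8) = 67.30 m.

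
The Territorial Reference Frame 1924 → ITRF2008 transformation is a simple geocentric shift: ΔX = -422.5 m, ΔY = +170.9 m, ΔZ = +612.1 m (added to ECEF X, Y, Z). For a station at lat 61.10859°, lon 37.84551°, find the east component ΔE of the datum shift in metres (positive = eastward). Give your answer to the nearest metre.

At φ = 61.10859°, λ = 37.84551°: sin φ = 0.875537, cos φ = 0.483151, sin λ = 0.613534, cos λ = 0.789668.
ΔE = −sin λ·ΔX + cos λ·ΔY = −(0.613534)·(-422.5) + (0.789668)·(170.9) = 394.17 m.

ΔE = 394 m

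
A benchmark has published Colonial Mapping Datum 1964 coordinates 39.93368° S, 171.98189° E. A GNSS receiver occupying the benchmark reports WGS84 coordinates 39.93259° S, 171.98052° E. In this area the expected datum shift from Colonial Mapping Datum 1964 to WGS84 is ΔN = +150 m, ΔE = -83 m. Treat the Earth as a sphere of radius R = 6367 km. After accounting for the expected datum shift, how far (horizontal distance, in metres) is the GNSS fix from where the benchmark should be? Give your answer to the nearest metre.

Observed coordinate differences: Δφ = +0.00109°, Δλ = -0.00137°.
Converting to metres (1° lat = 111125 m, cos φ = 0.766788): observed ΔN = 121.1 m, observed ΔE = -116.7 m.
Subtracting the expected shift leaves a residual of 121.1 − (150) = -28.9 m north and -116.7 − (-83) = -33.7 m east.
Residual distance = √((-28.9)² + (-33.7)²) = 44.4 m.

44 m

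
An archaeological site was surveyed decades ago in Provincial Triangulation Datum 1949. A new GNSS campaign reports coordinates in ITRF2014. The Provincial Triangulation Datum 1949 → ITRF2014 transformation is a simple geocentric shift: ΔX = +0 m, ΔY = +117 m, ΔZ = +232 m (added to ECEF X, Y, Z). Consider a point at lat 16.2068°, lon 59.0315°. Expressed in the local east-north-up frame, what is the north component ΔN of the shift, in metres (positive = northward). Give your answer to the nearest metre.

ΔN = 195 m

At φ = 16.2068°, λ = 59.0315°: sin φ = 0.279105, cos φ = 0.960261, sin λ = 0.857450, cos λ = 0.514567.
ΔN = −sin φ cos λ·ΔX − sin φ sin λ·ΔY + cos φ·ΔZ = −(0.279105)(0.514567)(0) − (0.279105)(0.857450)(117) + (0.960261)(232) = 194.78 m.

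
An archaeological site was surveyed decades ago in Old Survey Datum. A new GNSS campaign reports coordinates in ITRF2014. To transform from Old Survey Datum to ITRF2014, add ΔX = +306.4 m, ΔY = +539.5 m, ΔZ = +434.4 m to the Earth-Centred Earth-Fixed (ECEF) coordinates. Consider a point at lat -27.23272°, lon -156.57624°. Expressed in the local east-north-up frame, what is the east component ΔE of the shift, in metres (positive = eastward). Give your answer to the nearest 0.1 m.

The local east axis at (φ, λ) is (−sin λ, cos λ, 0), so ΔE = −sin(-156.57624°)·306.4 + cos(-156.57624°)·539.5 = -373.24 m.

ΔE = -373.2 m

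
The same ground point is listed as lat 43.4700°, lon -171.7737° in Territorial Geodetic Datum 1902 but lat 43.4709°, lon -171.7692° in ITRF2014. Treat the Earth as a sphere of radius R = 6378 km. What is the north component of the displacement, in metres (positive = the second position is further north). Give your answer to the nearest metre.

ΔN = 100 m

Δφ = 43.4709° − 43.4700° = +0.0009°; Δλ = -171.7692° − -171.7737° = +0.0045°.
1° along a meridian = πR/180 = 111317 m.
ΔN = Δφ × 111317 = 100.2 m; ΔE = Δλ × 111317 × cos(43.4700°) = +0.0045 × 111317 × 0.725735 = 363.5 m.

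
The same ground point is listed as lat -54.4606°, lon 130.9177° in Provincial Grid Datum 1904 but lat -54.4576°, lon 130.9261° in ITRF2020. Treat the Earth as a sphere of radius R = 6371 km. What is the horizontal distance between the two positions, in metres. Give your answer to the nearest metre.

637 m

Δφ = -54.4576° − -54.4606° = +0.0030°; Δλ = 130.9261° − 130.9177° = +0.0084°.
1° along a meridian = πR/180 = 111195 m.
ΔN = Δφ × 111195 = 333.6 m; ΔE = Δλ × 111195 × cos(-54.4606°) = +0.0084 × 111195 × 0.581263 = 542.9 m.
Distance = √(ΔE² + ΔN²) = √(542.9² + 333.6²) = 637.2 m.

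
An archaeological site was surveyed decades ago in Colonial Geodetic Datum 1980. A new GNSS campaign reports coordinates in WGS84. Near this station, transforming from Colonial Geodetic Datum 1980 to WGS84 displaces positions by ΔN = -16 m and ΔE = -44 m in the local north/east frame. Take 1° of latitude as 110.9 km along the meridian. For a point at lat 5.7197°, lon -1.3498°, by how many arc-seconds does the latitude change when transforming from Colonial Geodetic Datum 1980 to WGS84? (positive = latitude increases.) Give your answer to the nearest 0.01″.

1° of latitude = 110.9 km, so Δφ = -16.0 / 110900 = -0.0001443° = -0.519″.

Δφ = -0.52″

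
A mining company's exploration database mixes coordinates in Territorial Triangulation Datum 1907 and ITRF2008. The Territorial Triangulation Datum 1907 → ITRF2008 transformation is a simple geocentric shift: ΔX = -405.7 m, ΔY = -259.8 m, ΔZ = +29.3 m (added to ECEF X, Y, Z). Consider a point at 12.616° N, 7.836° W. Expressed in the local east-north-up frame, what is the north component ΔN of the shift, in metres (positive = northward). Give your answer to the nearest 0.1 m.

At φ = 12.616°, λ = -7.836°: sin φ = 0.218416, cos φ = 0.975856, sin λ = -0.136338, cos λ = 0.990662.
ΔN = −sin φ cos λ·ΔX − sin φ sin λ·ΔY + cos φ·ΔZ = −(0.218416)(0.990662)(-405.7) − (0.218416)(-0.136338)(-259.8) + (0.975856)(29.3) = 108.64 m.

ΔN = 108.6 m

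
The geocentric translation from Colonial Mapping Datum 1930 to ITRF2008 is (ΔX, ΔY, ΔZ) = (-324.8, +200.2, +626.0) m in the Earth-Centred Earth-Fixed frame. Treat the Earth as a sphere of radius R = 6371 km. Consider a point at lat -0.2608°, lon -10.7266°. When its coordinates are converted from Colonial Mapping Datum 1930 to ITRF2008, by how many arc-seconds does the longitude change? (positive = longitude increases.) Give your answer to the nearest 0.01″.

sin φ = -0.004552, cos φ = 0.999990, sin λ = -0.186123, cos λ = 0.982526.
East component: ΔE = −sin λ·ΔX + cos λ·ΔY = −(-0.186123)(-324.8) + (0.982526)(200.2) = 136.25 m.
1° of latitude spans πR/180 = 111195 m; at latitude φ, 1° of longitude spans that × cos φ = 111193.8 m, so Δλ = 136.25 / 111193.8 × 3600 = 4.411″.

Δλ = 4.41″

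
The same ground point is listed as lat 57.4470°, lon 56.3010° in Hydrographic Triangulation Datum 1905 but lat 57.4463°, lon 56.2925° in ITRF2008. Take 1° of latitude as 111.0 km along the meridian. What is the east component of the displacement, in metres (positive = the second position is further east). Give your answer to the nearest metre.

ΔE = -508 m

Δφ = 57.4463° − 57.4470° = -0.0007°; Δλ = 56.2925° − 56.3010° = -0.0085°.
ΔN = Δφ × 111000 = -77.7 m; ΔE = Δλ × 111000 × cos(57.4470°) = -0.0085 × 111000 × 0.538080 = -507.7 m.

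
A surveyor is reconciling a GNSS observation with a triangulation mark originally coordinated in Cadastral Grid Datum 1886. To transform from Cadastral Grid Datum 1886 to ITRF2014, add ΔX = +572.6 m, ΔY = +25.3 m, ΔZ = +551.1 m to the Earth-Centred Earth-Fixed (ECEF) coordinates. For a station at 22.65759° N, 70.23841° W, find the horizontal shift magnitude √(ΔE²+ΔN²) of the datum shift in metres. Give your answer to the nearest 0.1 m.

At φ = 22.65759°, λ = -70.23841°: sin φ = 0.385223, cos φ = 0.922823, sin λ = -0.941108, cos λ = 0.338107.
ΔE = −sin λ·ΔX + cos λ·ΔY = −(-0.941108)·(572.6) + (0.338107)·(25.3) = 547.43 m.
ΔN = −sin φ cos λ·ΔX − sin φ sin λ·ΔY + cos φ·ΔZ = −(0.385223)(0.338107)(572.6) − (0.385223)(-0.941108)(25.3) + (0.922823)(551.1) = 443.16 m.
Horizontal magnitude = √(ΔE² + ΔN²) = √(547.43² + 443.16²) = 704.33 m.

704.3 m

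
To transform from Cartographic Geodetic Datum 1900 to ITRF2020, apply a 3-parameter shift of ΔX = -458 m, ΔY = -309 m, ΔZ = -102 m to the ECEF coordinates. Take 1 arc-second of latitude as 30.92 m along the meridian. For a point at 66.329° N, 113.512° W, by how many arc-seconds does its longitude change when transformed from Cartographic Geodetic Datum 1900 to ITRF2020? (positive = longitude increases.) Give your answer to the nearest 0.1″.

sin φ = 0.915866, cos φ = 0.401484, sin λ = -0.916977, cos λ = -0.398941.
East component: ΔE = −sin λ·ΔX + cos λ·ΔY = −(-0.916977)(-458) + (-0.398941)(-309) = -296.70 m.
1° of latitude spans 3600 × 30.92 = 111312 m; at latitude φ, 1° of longitude spans that × cos φ = 44690.0 m, so Δλ = -296.70 / 44690.0 × 3600 = -23.901″.

Δλ = -23.9″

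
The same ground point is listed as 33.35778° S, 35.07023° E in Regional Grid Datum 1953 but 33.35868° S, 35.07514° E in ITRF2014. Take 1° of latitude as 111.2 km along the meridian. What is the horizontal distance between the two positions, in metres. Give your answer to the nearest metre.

Δφ = -33.35868° − -33.35778° = -0.00090°; Δλ = 35.07514° − 35.07023° = +0.00491°.
ΔN = Δφ × 111200 = -100.1 m; ΔE = Δλ × 111200 × cos(-33.35778°) = +0.00491 × 111200 × 0.835253 = 456.0 m.
Distance = √(ΔE² + ΔN²) = √(456.0² + (-100.1)²) = 466.9 m.

467 m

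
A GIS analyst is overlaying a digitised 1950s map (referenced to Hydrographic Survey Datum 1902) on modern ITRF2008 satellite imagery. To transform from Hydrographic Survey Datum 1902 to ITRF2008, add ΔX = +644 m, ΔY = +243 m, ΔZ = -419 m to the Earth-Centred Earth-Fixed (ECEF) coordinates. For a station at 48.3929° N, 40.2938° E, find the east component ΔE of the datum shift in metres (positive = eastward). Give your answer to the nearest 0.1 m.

ΔE = -231.1 m

The local east axis at (φ, λ) is (−sin λ, cos λ, 0), so ΔE = −sin(40.2938°)·644 + cos(40.2938°)·243 = -231.13 m.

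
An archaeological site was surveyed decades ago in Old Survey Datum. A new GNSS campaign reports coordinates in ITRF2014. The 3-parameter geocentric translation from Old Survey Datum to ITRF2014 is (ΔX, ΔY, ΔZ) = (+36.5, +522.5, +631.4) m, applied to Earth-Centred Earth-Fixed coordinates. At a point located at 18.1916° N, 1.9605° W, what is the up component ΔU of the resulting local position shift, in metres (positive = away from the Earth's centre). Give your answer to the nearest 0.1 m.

ΔU = 214.8 m

The local up (radial) axis is (cos φ cos λ, cos φ sin λ, sin φ), giving ΔU = 34.655 − 16.982 + 197.120 = 214.79 m.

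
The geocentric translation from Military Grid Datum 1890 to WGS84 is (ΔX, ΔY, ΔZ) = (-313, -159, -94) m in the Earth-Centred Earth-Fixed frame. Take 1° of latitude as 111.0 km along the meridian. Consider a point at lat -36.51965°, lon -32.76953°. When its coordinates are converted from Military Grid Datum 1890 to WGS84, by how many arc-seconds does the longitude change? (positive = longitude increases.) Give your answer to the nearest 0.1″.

Δλ = -12.2″

sin φ = -0.595098, cos φ = 0.803653, sin λ = -0.541261, cos λ = 0.840855.
East component: ΔE = −sin λ·ΔX + cos λ·ΔY = −(-0.541261)(-313) + (0.840855)(-159) = -303.11 m.
1° of latitude spans 111000 m; at latitude φ, 1° of longitude spans that × cos φ = 89205.5 m, so Δλ = -303.11 / 89205.5 × 3600 = -12.232″.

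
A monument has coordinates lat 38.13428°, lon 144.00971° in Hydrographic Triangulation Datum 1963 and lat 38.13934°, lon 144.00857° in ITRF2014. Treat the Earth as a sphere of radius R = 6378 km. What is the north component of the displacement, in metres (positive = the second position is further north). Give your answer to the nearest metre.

Δφ = 38.13934° − 38.13428° = +0.00506°; Δλ = 144.00857° − 144.00971° = -0.00114°.
1° along a meridian = πR/180 = 111317 m.
ΔN = Δφ × 111317 = 563.3 m; ΔE = Δλ × 111317 × cos(38.13428°) = -0.00114 × 111317 × 0.786566 = -99.8 m.

ΔN = 563 m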